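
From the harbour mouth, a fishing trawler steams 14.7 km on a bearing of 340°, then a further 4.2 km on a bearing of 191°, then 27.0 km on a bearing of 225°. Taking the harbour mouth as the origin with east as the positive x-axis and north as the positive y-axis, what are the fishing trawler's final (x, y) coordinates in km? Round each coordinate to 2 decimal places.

(-24.92, -9.40)

Leg 1 (340°, 14.7 km): east 14.7 sin 340° = -5.03, north 14.7 cos 340° = 13.81
Leg 2 (191°, 4.2 km): east 4.2 sin 191° = -0.80, north 4.2 cos 191° = -4.12
Leg 3 (225°, 27.0 km): east 27.0 sin 225° = -19.09, north 27.0 cos 225° = -19.09
Summing: -24.92 km east, -9.40 km north → (-24.92, -9.40).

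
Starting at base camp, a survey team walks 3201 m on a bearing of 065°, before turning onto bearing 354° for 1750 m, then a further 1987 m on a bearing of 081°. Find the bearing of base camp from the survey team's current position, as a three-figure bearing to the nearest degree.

234°

Leg 1 (065°, 3201 m): east 3201 sin 65° = 2901.09, north 3201 cos 65° = 1352.80
Leg 2 (354°, 1750 m): east 1750 sin 354° = -182.92, north 1750 cos 354° = 1740.41
Leg 3 (081°, 1987 m): east 1987 sin 81° = 1962.54, north 1987 cos 81° = 310.84
Net displacement: 4680.70 east, 3404.05 north. Direction back to start is (-4680.70, -3404.05): bearing = atan2(-4680.70, -3404.05) mod 360° = 233.97° ≈ 234°.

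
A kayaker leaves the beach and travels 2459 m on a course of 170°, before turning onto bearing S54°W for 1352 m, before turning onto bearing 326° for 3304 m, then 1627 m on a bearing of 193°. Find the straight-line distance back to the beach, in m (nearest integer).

3543 m

Leg 1 (170°, 2459 m): east 2459 sin 170° = 427.00, north 2459 cos 170° = -2421.64
Leg 2 (S54°W, 1352 m): east 1352 sin 234° = -1093.79, north 1352 cos 234° = -794.69
Leg 3 (326°, 3304 m): east 3304 sin 326° = -1847.57, north 3304 cos 326° = 2739.14
Leg 4 (193°, 1627 m): east 1627 sin 193° = -366.00, north 1627 cos 193° = -1585.30
Net: -2880.36 east, -2062.49 north. Distance = √((-2880.36)² + (-2062.49)²) = 3542.644 m.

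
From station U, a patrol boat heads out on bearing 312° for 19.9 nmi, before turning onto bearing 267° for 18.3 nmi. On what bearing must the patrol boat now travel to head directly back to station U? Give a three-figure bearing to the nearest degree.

110°

Leg 1 (312°, 19.9 nmi): east 19.9 sin 312° = -14.79, north 19.9 cos 312° = 13.32
Leg 2 (267°, 18.3 nmi): east 18.3 sin 267° = -18.27, north 18.3 cos 267° = -0.96
Net displacement: -33.06 east, 12.36 north. Direction back to start is (33.06, -12.36): bearing = atan2(33.06, -12.36) mod 360° = 110.49° ≈ 110°.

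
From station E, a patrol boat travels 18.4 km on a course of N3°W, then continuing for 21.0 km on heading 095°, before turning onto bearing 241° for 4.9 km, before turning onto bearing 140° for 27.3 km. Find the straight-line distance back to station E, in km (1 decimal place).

33.9 km

Leg 1 (N3°W, 18.4 km): east 18.4 sin 357° = -0.96, north 18.4 cos 357° = 18.37
Leg 2 (095°, 21.0 km): east 21.0 sin 95° = 20.92, north 21.0 cos 95° = -1.83
Leg 3 (241°, 4.9 km): east 4.9 sin 241° = -4.29, north 4.9 cos 241° = -2.38
Leg 4 (140°, 27.3 km): east 27.3 sin 140° = 17.55, north 27.3 cos 140° = -20.91
Net: 33.22 east, -6.74 north. Distance = √((33.22)² + (-6.74)²) = 33.897 km.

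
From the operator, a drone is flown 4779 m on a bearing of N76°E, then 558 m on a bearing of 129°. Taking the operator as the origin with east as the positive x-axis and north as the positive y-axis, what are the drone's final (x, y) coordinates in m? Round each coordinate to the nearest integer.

(5071, 805)

Leg 1 (N76°E, 4779 m): east 4779 sin 76° = 4637.04, north 4779 cos 76° = 1156.14
Leg 2 (129°, 558 m): east 558 sin 129° = 433.65, north 558 cos 129° = -351.16
Summing: 5070.69 m east, 804.98 m north → (5071, 805).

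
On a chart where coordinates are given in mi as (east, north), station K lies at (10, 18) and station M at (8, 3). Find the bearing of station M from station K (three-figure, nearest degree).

Δeast = 8 − 10 = -2.00; Δnorth = 3 − 18 = -15.00.
Bearing = atan2(Δeast, Δnorth) mod 360° = 187.59° ≈ 188°.

188°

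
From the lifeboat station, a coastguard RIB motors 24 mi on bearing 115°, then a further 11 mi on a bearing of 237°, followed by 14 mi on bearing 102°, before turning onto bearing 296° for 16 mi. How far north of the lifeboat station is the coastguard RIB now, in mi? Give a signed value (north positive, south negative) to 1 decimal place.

Leg 1 (115°, 24 mi): east 24 sin 115° = 21.75, north 24 cos 115° = -10.14
Leg 2 (237°, 11 mi): east 11 sin 237° = -9.23, north 11 cos 237° = -5.99
Leg 3 (102°, 14 mi): east 14 sin 102° = 13.69, north 14 cos 102° = -2.91
Leg 4 (296°, 16 mi): east 16 sin 296° = -14.38, north 16 cos 296° = 7.01
Net north component: -12.03 mi.

-12.0 mi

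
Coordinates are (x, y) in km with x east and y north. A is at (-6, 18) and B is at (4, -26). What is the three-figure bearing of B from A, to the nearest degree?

167°

Δeast = 4 − -6 = 10.00; Δnorth = -26 − 18 = -44.00.
Bearing = atan2(Δeast, Δnorth) mod 360° = 167.20° ≈ 167°.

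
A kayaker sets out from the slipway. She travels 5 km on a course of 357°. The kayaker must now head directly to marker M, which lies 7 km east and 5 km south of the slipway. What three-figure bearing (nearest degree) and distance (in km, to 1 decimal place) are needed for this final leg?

144°, 12.4 km

Leg 1 (357°, 5 km): east 5 sin 357° = -0.26, north 5 cos 357° = 4.99
Current position: (-0.26, 4.99). Target: (7, -5). Remaining: Δeast = 7.26, Δnorth = -9.99.
Bearing = atan2(7.26, -9.99) mod 360° = 144.00°; distance = √((7.26)² + (-9.99)²) = 12.353 km.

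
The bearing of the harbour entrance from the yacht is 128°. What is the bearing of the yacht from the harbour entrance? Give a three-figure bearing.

Back-bearing = 128° + 180° = 308°.

308°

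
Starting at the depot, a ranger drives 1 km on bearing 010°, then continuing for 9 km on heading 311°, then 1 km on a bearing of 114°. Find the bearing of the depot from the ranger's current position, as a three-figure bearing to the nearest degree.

Leg 1 (010°, 1 km): east 1 sin 10° = 0.17, north 1 cos 10° = 0.98
Leg 2 (311°, 9 km): east 9 sin 311° = -6.79, north 9 cos 311° = 5.90
Leg 3 (114°, 1 km): east 1 sin 114° = 0.91, north 1 cos 114° = -0.41
Net displacement: -5.71 east, 6.48 north. Direction back to start is (5.71, -6.48): bearing = atan2(5.71, -6.48) mod 360° = 138.65° ≈ 139°.

139°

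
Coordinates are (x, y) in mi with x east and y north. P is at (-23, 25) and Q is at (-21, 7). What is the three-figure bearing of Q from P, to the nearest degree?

174°

Δeast = -21 − -23 = 2.00; Δnorth = 7 − 25 = -18.00.
Bearing = atan2(Δeast, Δnorth) mod 360° = 173.66° ≈ 174°.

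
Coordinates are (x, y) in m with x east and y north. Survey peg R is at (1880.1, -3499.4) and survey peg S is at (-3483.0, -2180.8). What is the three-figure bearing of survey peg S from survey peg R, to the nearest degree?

Δeast = -3483.0 − 1880.1 = -5363.10; Δnorth = -2180.8 − -3499.4 = 1318.60.
Bearing = atan2(Δeast, Δnorth) mod 360° = 283.81° ≈ 284°.

284°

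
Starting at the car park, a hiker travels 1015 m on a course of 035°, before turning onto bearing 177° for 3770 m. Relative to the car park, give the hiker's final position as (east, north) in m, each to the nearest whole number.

(779, -2933)

Leg 1 (035°, 1015 m): east 1015 sin 35° = 582.18, north 1015 cos 35° = 831.44
Leg 2 (177°, 3770 m): east 3770 sin 177° = 197.31, north 3770 cos 177° = -3764.83
Summing: 779.49 m east, -2933.39 m north → (779, -2933).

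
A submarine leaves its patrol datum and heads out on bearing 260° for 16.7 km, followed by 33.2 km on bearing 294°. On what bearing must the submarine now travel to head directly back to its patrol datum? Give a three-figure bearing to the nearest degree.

Leg 1 (260°, 16.7 km): east 16.7 sin 260° = -16.45, north 16.7 cos 260° = -2.90
Leg 2 (294°, 33.2 km): east 33.2 sin 294° = -30.33, north 33.2 cos 294° = 13.50
Net displacement: -46.78 east, 10.60 north. Direction back to start is (46.78, -10.60): bearing = atan2(46.78, -10.60) mod 360° = 102.77° ≈ 103°.

103°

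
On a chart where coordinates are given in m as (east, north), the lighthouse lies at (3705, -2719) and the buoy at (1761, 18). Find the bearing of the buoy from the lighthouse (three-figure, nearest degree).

325°

Δeast = 1761 − 3705 = -1944.00; Δnorth = 18 − -2719 = 2737.00.
Bearing = atan2(Δeast, Δnorth) mod 360° = 324.62° ≈ 325°.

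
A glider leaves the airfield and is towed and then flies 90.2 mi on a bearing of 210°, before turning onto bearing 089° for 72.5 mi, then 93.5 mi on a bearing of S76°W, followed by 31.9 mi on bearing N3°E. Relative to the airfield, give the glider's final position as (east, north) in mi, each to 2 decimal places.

Leg 1 (210°, 90.2 mi): east 90.2 sin 210° = -45.10, north 90.2 cos 210° = -78.12
Leg 2 (089°, 72.5 mi): east 72.5 sin 89° = 72.49, north 72.5 cos 89° = 1.27
Leg 3 (S76°W, 93.5 mi): east 93.5 sin 256° = -90.72, north 93.5 cos 256° = -22.62
Leg 4 (N3°E, 31.9 mi): east 31.9 sin 3° = 1.67, north 31.9 cos 3° = 31.86
Summing: -61.66 mi east, -67.61 mi north → (-61.66, -67.61).

(-61.66, -67.61)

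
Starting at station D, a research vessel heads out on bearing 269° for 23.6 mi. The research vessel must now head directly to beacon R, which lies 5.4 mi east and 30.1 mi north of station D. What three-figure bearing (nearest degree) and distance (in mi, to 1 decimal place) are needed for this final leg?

044°, 42.1 mi

Leg 1 (269°, 23.6 mi): east 23.6 sin 269° = -23.60, north 23.6 cos 269° = -0.41
Current position: (-23.60, -0.41). Target: (5.4, 30.1). Remaining: Δeast = 29.00, Δnorth = 30.51.
Bearing = atan2(29.00, 30.51) mod 360° = 43.54°; distance = √((29.00)² + (30.51)²) = 42.092 mi.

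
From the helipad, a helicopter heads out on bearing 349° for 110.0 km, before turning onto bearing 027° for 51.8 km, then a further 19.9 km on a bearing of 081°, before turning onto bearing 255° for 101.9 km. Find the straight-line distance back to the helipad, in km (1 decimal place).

151.5 km

Leg 1 (349°, 110.0 km): east 110.0 sin 349° = -20.99, north 110.0 cos 349° = 107.98
Leg 2 (027°, 51.8 km): east 51.8 sin 27° = 23.52, north 51.8 cos 27° = 46.15
Leg 3 (081°, 19.9 km): east 19.9 sin 81° = 19.65, north 19.9 cos 81° = 3.11
Leg 4 (255°, 101.9 km): east 101.9 sin 255° = -98.43, north 101.9 cos 255° = -26.37
Net: -76.25 east, 130.87 north. Distance = √((-76.25)² + (130.87)²) = 151.463 km.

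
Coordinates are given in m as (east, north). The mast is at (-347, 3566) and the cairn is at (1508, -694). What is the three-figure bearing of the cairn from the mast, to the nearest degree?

156°

Δeast = 1508 − -347 = 1855.00; Δnorth = -694 − 3566 = -4260.00.
Bearing = atan2(Δeast, Δnorth) mod 360° = 156.47° ≈ 156°.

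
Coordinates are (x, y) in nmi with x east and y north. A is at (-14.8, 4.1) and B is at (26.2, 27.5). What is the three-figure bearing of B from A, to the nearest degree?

Δeast = 26.2 − -14.8 = 41.00; Δnorth = 27.5 − 4.1 = 23.40.
Bearing = atan2(Δeast, Δnorth) mod 360° = 60.29° ≈ 060°.

060°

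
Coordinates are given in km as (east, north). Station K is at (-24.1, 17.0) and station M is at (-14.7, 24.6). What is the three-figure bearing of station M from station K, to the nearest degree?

Δeast = -14.7 − -24.1 = 9.40; Δnorth = 24.6 − 17.0 = 7.60.
Bearing = atan2(Δeast, Δnorth) mod 360° = 51.04° ≈ 051°.

051°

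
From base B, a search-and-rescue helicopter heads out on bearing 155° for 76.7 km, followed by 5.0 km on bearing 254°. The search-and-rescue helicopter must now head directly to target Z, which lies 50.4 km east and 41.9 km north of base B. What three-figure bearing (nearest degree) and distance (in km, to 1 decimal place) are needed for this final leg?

Leg 1 (155°, 76.7 km): east 76.7 sin 155° = 32.41, north 76.7 cos 155° = -69.51
Leg 2 (254°, 5.0 km): east 5.0 sin 254° = -4.81, north 5.0 cos 254° = -1.38
Current position: (27.61, -70.89). Target: (50.4, 41.9). Remaining: Δeast = 22.79, Δnorth = 112.79.
Bearing = atan2(22.79, 112.79) mod 360° = 11.42°; distance = √((22.79)² + (112.79)²) = 115.072 km.

011°, 115.1 km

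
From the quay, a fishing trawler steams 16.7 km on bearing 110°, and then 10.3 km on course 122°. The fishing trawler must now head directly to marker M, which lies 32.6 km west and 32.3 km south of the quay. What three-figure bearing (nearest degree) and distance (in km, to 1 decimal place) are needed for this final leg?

Leg 1 (110°, 16.7 km): east 16.7 sin 110° = 15.69, north 16.7 cos 110° = -5.71
Leg 2 (122°, 10.3 km): east 10.3 sin 122° = 8.73, north 10.3 cos 122° = -5.46
Current position: (24.43, -11.17). Target: (-32.6, -32.3). Remaining: Δeast = -57.03, Δnorth = -21.13.
Bearing = atan2(-57.03, -21.13) mod 360° = 249.67°; distance = √((-57.03)² + (-21.13)²) = 60.816 km.

250°, 60.8 km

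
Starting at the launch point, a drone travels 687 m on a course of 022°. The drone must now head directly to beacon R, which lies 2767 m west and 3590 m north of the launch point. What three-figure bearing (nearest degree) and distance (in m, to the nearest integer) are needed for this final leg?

314°, 4227 m

Leg 1 (022°, 687 m): east 687 sin 22° = 257.35, north 687 cos 22° = 636.98
Current position: (257.35, 636.98). Target: (-2767, 3590). Remaining: Δeast = -3024.35, Δnorth = 2953.02.
Bearing = atan2(-3024.35, 2953.02) mod 360° = 314.32°; distance = √((-3024.35)² + (2953.02)²) = 4226.946 m.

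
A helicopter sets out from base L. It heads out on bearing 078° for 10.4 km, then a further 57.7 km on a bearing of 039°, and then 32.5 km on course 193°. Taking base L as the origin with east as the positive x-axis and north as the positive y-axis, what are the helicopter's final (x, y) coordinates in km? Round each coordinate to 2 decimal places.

(39.17, 15.34)

Leg 1 (078°, 10.4 km): east 10.4 sin 78° = 10.17, north 10.4 cos 78° = 2.16
Leg 2 (039°, 57.7 km): east 57.7 sin 39° = 36.31, north 57.7 cos 39° = 44.84
Leg 3 (193°, 32.5 km): east 32.5 sin 193° = -7.31, north 32.5 cos 193° = -31.67
Summing: 39.17 km east, 15.34 km north → (39.17, 15.34).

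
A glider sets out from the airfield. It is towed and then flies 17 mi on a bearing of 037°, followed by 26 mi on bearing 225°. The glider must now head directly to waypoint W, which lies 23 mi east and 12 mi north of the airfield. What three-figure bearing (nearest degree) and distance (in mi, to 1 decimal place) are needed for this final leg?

Leg 1 (037°, 17 mi): east 17 sin 37° = 10.23, north 17 cos 37° = 13.58
Leg 2 (225°, 26 mi): east 26 sin 225° = -18.38, north 26 cos 225° = -18.38
Current position: (-8.15, -4.81). Target: (23, 12). Remaining: Δeast = 31.15, Δnorth = 16.81.
Bearing = atan2(31.15, 16.81) mod 360° = 61.65°; distance = √((31.15)² + (16.81)²) = 35.399 mi.

062°, 35.4 mi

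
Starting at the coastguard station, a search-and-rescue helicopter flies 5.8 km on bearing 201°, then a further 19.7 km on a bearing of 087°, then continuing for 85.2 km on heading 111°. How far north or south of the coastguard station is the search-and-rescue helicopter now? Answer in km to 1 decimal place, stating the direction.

34.9 km south

Leg 1 (201°, 5.8 km): east 5.8 sin 201° = -2.08, north 5.8 cos 201° = -5.41
Leg 2 (087°, 19.7 km): east 19.7 sin 87° = 19.67, north 19.7 cos 87° = 1.03
Leg 3 (111°, 85.2 km): east 85.2 sin 111° = 79.54, north 85.2 cos 111° = -30.53
Net north component: -34.92 km.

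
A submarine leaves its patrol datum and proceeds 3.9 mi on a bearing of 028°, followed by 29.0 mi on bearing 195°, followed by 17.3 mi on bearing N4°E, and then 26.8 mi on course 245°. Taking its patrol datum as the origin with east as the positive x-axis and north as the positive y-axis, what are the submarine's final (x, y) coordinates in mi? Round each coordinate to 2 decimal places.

Leg 1 (028°, 3.9 mi): east 3.9 sin 28° = 1.83, north 3.9 cos 28° = 3.44
Leg 2 (195°, 29.0 mi): east 29.0 sin 195° = -7.51, north 29.0 cos 195° = -28.01
Leg 3 (N4°E, 17.3 mi): east 17.3 sin 4° = 1.21, north 17.3 cos 4° = 17.26
Leg 4 (245°, 26.8 mi): east 26.8 sin 245° = -24.29, north 26.8 cos 245° = -11.33
Summing: -28.76 mi east, -18.64 mi north → (-28.76, -18.64).

(-28.76, -18.64)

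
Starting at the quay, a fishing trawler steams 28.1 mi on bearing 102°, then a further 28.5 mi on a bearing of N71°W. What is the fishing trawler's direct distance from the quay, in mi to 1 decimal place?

Leg 1 (102°, 28.1 mi): east 28.1 sin 102° = 27.49, north 28.1 cos 102° = -5.84
Leg 2 (N71°W, 28.5 mi): east 28.5 sin 289° = -26.95, north 28.5 cos 289° = 9.28
Net: 0.54 east, 3.44 north. Distance = √((0.54)² + (3.44)²) = 3.478 mi.

3.5 mi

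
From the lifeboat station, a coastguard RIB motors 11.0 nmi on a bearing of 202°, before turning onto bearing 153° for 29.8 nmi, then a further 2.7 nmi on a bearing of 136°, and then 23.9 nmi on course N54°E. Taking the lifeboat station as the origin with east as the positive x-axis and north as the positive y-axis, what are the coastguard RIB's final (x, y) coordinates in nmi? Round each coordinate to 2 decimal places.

(30.62, -24.65)

Leg 1 (202°, 11.0 nmi): east 11.0 sin 202° = -4.12, north 11.0 cos 202° = -10.20
Leg 2 (153°, 29.8 nmi): east 29.8 sin 153° = 13.53, north 29.8 cos 153° = -26.55
Leg 3 (136°, 2.7 nmi): east 2.7 sin 136° = 1.88, north 2.7 cos 136° = -1.94
Leg 4 (N54°E, 23.9 nmi): east 23.9 sin 54° = 19.34, north 23.9 cos 54° = 14.05
Summing: 30.62 nmi east, -24.65 nmi north → (30.62, -24.65).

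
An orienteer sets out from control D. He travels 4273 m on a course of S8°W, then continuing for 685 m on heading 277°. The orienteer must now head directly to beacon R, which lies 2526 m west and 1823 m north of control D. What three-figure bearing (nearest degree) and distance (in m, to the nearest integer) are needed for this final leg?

Leg 1 (S8°W, 4273 m): east 4273 sin 188° = -594.69, north 4273 cos 188° = -4231.42
Leg 2 (277°, 685 m): east 685 sin 277° = -679.89, north 685 cos 277° = 83.48
Current position: (-1274.58, -4147.93). Target: (-2526, 1823). Remaining: Δeast = -1251.42, Δnorth = 5970.93.
Bearing = atan2(-1251.42, 5970.93) mod 360° = 348.16°; distance = √((-1251.42)² + (5970.93)²) = 6100.665 m.

348°, 6101 m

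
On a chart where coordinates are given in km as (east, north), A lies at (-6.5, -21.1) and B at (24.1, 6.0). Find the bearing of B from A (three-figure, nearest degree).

048°

Δeast = 24.1 − -6.5 = 30.60; Δnorth = 6.0 − -21.1 = 27.10.
Bearing = atan2(Δeast, Δnorth) mod 360° = 48.47° ≈ 048°.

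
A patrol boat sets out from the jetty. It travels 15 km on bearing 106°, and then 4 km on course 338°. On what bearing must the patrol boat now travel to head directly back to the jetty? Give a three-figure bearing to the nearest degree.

Leg 1 (106°, 15 km): east 15 sin 106° = 14.42, north 15 cos 106° = -4.13
Leg 2 (338°, 4 km): east 4 sin 338° = -1.50, north 4 cos 338° = 3.71
Net displacement: 12.92 east, -0.43 north. Direction back to start is (-12.92, 0.43): bearing = atan2(-12.92, 0.43) mod 360° = 271.89° ≈ 272°.

272°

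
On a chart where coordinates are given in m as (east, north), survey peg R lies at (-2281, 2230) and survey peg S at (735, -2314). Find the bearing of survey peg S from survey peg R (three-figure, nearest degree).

146°

Δeast = 735 − -2281 = 3016.00; Δnorth = -2314 − 2230 = -4544.00.
Bearing = atan2(Δeast, Δnorth) mod 360° = 146.43° ≈ 146°.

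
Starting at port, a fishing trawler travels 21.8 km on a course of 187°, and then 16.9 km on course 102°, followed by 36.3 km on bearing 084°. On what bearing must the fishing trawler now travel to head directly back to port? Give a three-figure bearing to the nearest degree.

293°

Leg 1 (187°, 21.8 km): east 21.8 sin 187° = -2.66, north 21.8 cos 187° = -21.64
Leg 2 (102°, 16.9 km): east 16.9 sin 102° = 16.53, north 16.9 cos 102° = -3.51
Leg 3 (084°, 36.3 km): east 36.3 sin 84° = 36.10, north 36.3 cos 84° = 3.79
Net displacement: 49.98 east, -21.36 north. Direction back to start is (-49.98, 21.36): bearing = atan2(-49.98, 21.36) mod 360° = 293.14° ≈ 293°.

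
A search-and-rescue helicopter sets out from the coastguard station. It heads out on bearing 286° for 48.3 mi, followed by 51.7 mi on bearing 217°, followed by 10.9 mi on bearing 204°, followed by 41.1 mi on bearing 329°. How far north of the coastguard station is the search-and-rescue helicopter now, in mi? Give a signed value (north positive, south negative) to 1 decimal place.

-2.7 mi

Leg 1 (286°, 48.3 mi): east 48.3 sin 286° = -46.43, north 48.3 cos 286° = 13.31
Leg 2 (217°, 51.7 mi): east 51.7 sin 217° = -31.11, north 51.7 cos 217° = -41.29
Leg 3 (204°, 10.9 mi): east 10.9 sin 204° = -4.43, north 10.9 cos 204° = -9.96
Leg 4 (329°, 41.1 mi): east 41.1 sin 329° = -21.17, north 41.1 cos 329° = 35.23
Net north component: -2.70 mi.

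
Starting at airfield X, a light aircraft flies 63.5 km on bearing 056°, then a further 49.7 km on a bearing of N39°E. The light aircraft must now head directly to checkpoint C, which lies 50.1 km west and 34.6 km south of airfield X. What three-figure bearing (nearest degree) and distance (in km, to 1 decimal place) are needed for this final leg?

Leg 1 (056°, 63.5 km): east 63.5 sin 56° = 52.64, north 63.5 cos 56° = 35.51
Leg 2 (N39°E, 49.7 km): east 49.7 sin 39° = 31.28, north 49.7 cos 39° = 38.62
Current position: (83.92, 74.13). Target: (-50.1, -34.6). Remaining: Δeast = -134.02, Δnorth = -108.73.
Bearing = atan2(-134.02, -108.73) mod 360° = 230.95°; distance = √((-134.02)² + (-108.73)²) = 172.582 km.

231°, 172.6 km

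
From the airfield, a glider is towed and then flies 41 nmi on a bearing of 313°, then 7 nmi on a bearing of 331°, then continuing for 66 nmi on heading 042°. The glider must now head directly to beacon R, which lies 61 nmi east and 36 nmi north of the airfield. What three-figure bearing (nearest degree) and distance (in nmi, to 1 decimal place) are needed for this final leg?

Leg 1 (313°, 41 nmi): east 41 sin 313° = -29.99, north 41 cos 313° = 27.96
Leg 2 (331°, 7 nmi): east 7 sin 331° = -3.39, north 7 cos 331° = 6.12
Leg 3 (042°, 66 nmi): east 66 sin 42° = 44.16, north 66 cos 42° = 49.05
Current position: (10.78, 83.13). Target: (61, 36). Remaining: Δeast = 50.22, Δnorth = -47.13.
Bearing = atan2(50.22, -47.13) mod 360° = 133.19°; distance = √((50.22)² + (-47.13)²) = 68.870 nmi.

133°, 68.9 nmi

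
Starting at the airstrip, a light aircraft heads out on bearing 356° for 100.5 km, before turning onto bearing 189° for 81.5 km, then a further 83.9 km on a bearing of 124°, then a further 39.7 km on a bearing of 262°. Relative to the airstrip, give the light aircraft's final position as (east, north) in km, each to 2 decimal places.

(10.48, -32.68)

Leg 1 (356°, 100.5 km): east 100.5 sin 356° = -7.01, north 100.5 cos 356° = 100.26
Leg 2 (189°, 81.5 km): east 81.5 sin 189° = -12.75, north 81.5 cos 189° = -80.50
Leg 3 (124°, 83.9 km): east 83.9 sin 124° = 69.56, north 83.9 cos 124° = -46.92
Leg 4 (262°, 39.7 km): east 39.7 sin 262° = -39.31, north 39.7 cos 262° = -5.53
Summing: 10.48 km east, -32.68 km north → (10.48, -32.68).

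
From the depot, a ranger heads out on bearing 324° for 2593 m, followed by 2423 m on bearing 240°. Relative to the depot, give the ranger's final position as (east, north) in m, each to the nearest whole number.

Leg 1 (324°, 2593 m): east 2593 sin 324° = -1524.13, north 2593 cos 324° = 2097.78
Leg 2 (240°, 2423 m): east 2423 sin 240° = -2098.38, north 2423 cos 240° = -1211.50
Summing: -3622.51 m east, 886.28 m north → (-3623, 886).

(-3623, 886)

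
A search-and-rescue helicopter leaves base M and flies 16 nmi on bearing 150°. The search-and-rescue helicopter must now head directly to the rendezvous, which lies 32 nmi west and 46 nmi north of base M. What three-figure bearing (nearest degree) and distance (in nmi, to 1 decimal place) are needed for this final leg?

326°, 72.0 nmi

Leg 1 (150°, 16 nmi): east 16 sin 150° = 8.00, north 16 cos 150° = -13.86
Current position: (8.00, -13.86). Target: (-32, 46). Remaining: Δeast = -40.00, Δnorth = 59.86.
Bearing = atan2(-40.00, 59.86) mod 360° = 326.25°; distance = √((-40.00)² + (59.86)²) = 71.992 nmi.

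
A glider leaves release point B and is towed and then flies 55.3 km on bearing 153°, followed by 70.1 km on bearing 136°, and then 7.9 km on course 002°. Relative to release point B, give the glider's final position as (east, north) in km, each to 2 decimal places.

Leg 1 (153°, 55.3 km): east 55.3 sin 153° = 25.11, north 55.3 cos 153° = -49.27
Leg 2 (136°, 70.1 km): east 70.1 sin 136° = 48.70, north 70.1 cos 136° = -50.43
Leg 3 (002°, 7.9 km): east 7.9 sin 2° = 0.28, north 7.9 cos 2° = 7.90
Summing: 74.08 km east, -91.80 km north → (74.08, -91.80).

(74.08, -91.80)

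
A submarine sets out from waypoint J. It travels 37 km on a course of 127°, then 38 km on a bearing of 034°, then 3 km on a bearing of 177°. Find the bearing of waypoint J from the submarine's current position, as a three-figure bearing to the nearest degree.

263°

Leg 1 (127°, 37 km): east 37 sin 127° = 29.55, north 37 cos 127° = -22.27
Leg 2 (034°, 38 km): east 38 sin 34° = 21.25, north 38 cos 34° = 31.50
Leg 3 (177°, 3 km): east 3 sin 177° = 0.16, north 3 cos 177° = -3.00
Net displacement: 50.96 east, 6.24 north. Direction back to start is (-50.96, -6.24): bearing = atan2(-50.96, -6.24) mod 360° = 263.02° ≈ 263°.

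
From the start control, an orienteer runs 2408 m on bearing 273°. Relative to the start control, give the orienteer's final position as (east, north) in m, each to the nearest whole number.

Leg 1 (273°, 2408 m): east 2408 sin 273° = -2404.70, north 2408 cos 273° = 126.02
Summing: -2404.70 m east, 126.02 m north → (-2405, 126).

(-2405, 126)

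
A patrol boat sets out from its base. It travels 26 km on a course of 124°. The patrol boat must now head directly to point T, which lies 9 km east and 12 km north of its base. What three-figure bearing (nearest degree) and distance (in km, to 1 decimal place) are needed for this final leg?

Leg 1 (124°, 26 km): east 26 sin 124° = 21.55, north 26 cos 124° = -14.54
Current position: (21.55, -14.54). Target: (9, 12). Remaining: Δeast = -12.55, Δnorth = 26.54.
Bearing = atan2(-12.55, 26.54) mod 360° = 334.68°; distance = √((-12.55)² + (26.54)²) = 29.359 km.

335°, 29.4 km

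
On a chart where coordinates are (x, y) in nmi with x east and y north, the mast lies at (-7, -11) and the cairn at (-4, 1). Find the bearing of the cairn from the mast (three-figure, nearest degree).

014°

Δeast = -4 − -7 = 3.00; Δnorth = 1 − -11 = 12.00.
Bearing = atan2(Δeast, Δnorth) mod 360° = 14.04° ≈ 014°.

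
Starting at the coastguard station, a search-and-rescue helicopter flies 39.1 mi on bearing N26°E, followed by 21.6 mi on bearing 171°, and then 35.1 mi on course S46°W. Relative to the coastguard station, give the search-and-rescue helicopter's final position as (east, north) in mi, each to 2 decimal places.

Leg 1 (N26°E, 39.1 mi): east 39.1 sin 26° = 17.14, north 39.1 cos 26° = 35.14
Leg 2 (171°, 21.6 mi): east 21.6 sin 171° = 3.38, north 21.6 cos 171° = -21.33
Leg 3 (S46°W, 35.1 mi): east 35.1 sin 226° = -25.25, north 35.1 cos 226° = -24.38
Summing: -4.73 mi east, -10.57 mi north → (-4.73, -10.57).

(-4.73, -10.57)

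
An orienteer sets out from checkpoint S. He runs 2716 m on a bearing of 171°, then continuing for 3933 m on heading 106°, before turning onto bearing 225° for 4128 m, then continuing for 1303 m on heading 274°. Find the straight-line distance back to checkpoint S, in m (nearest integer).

6595 m

Leg 1 (171°, 2716 m): east 2716 sin 171° = 424.88, north 2716 cos 171° = -2682.56
Leg 2 (106°, 3933 m): east 3933 sin 106° = 3780.64, north 3933 cos 106° = -1084.08
Leg 3 (225°, 4128 m): east 4128 sin 225° = -2918.94, north 4128 cos 225° = -2918.94
Leg 4 (274°, 1303 m): east 1303 sin 274° = -1299.83, north 1303 cos 274° = 90.89
Net: -13.24 east, -6594.69 north. Distance = √((-13.24)² + (-6594.69)²) = 6594.701 m.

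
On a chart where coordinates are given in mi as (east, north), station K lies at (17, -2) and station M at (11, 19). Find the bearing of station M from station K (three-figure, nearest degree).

344°

Δeast = 11 − 17 = -6.00; Δnorth = 19 − -2 = 21.00.
Bearing = atan2(Δeast, Δnorth) mod 360° = 344.05° ≈ 344°.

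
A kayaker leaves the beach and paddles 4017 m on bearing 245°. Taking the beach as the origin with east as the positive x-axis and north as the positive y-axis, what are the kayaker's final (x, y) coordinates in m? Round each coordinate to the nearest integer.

Leg 1 (245°, 4017 m): east 4017 sin 245° = -3640.64, north 4017 cos 245° = -1697.66
Summing: -3640.64 m east, -1697.66 m north → (-3641, -1698).

(-3641, -1698)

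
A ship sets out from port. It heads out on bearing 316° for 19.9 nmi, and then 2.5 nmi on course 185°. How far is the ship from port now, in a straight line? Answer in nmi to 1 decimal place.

18.4 nmi

Leg 1 (316°, 19.9 nmi): east 19.9 sin 316° = -13.82, north 19.9 cos 316° = 14.31
Leg 2 (185°, 2.5 nmi): east 2.5 sin 185° = -0.22, north 2.5 cos 185° = -2.49
Net: -14.04 east, 11.82 north. Distance = √((-14.04)² + (11.82)²) = 18.357 nmi.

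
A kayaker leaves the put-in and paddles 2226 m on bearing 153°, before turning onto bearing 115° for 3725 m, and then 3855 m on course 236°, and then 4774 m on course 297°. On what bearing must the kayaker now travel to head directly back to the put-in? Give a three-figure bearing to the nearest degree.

041°

Leg 1 (153°, 2226 m): east 2226 sin 153° = 1010.58, north 2226 cos 153° = -1983.38
Leg 2 (115°, 3725 m): east 3725 sin 115° = 3376.00, north 3725 cos 115° = -1574.25
Leg 3 (236°, 3855 m): east 3855 sin 236° = -3195.94, north 3855 cos 236° = -2155.69
Leg 4 (297°, 4774 m): east 4774 sin 297° = -4253.67, north 4774 cos 297° = 2167.35
Net displacement: -3063.03 east, -3545.97 north. Direction back to start is (3063.03, 3545.97): bearing = atan2(3063.03, 3545.97) mod 360° = 40.82° ≈ 041°.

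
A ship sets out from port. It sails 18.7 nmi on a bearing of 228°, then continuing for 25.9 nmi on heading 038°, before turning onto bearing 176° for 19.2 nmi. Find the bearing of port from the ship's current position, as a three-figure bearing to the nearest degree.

343°

Leg 1 (228°, 18.7 nmi): east 18.7 sin 228° = -13.90, north 18.7 cos 228° = -12.51
Leg 2 (038°, 25.9 nmi): east 25.9 sin 38° = 15.95, north 25.9 cos 38° = 20.41
Leg 3 (176°, 19.2 nmi): east 19.2 sin 176° = 1.34, north 19.2 cos 176° = -19.15
Net displacement: 3.39 east, -11.26 north. Direction back to start is (-3.39, 11.26): bearing = atan2(-3.39, 11.26) mod 360° = 343.25° ≈ 343°.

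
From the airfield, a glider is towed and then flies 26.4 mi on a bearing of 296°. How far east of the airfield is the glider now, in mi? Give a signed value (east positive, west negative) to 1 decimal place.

Leg 1 (296°, 26.4 mi): east 26.4 sin 296° = -23.73, north 26.4 cos 296° = 11.57
Net east component: -23.73 mi.

-23.7 mi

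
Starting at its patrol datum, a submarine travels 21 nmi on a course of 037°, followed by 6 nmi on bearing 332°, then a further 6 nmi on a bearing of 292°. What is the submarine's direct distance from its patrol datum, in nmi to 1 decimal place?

Leg 1 (037°, 21 nmi): east 21 sin 37° = 12.64, north 21 cos 37° = 16.77
Leg 2 (332°, 6 nmi): east 6 sin 332° = -2.82, north 6 cos 332° = 5.30
Leg 3 (292°, 6 nmi): east 6 sin 292° = -5.56, north 6 cos 292° = 2.25
Net: 4.26 east, 24.32 north. Distance = √((4.26)² + (24.32)²) = 24.687 nmi.

24.7 nmi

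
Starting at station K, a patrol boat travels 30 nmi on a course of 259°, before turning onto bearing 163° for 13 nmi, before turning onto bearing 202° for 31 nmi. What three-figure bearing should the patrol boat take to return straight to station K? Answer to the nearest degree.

038°

Leg 1 (259°, 30 nmi): east 30 sin 259° = -29.45, north 30 cos 259° = -5.72
Leg 2 (163°, 13 nmi): east 13 sin 163° = 3.80, north 13 cos 163° = -12.43
Leg 3 (202°, 31 nmi): east 31 sin 202° = -11.61, north 31 cos 202° = -28.74
Net displacement: -37.26 east, -46.90 north. Direction back to start is (37.26, 46.90): bearing = atan2(37.26, 46.90) mod 360° = 38.47° ≈ 038°.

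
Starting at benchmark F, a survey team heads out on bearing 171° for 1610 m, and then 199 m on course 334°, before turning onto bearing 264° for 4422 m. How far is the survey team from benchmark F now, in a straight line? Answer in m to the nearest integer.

Leg 1 (171°, 1610 m): east 1610 sin 171° = 251.86, north 1610 cos 171° = -1590.18
Leg 2 (334°, 199 m): east 199 sin 334° = -87.24, north 199 cos 334° = 178.86
Leg 3 (264°, 4422 m): east 4422 sin 264° = -4397.78, north 4422 cos 264° = -462.22
Net: -4233.15 east, -1873.54 north. Distance = √((-4233.15)² + (-1873.54)²) = 4629.227 m.

4629 m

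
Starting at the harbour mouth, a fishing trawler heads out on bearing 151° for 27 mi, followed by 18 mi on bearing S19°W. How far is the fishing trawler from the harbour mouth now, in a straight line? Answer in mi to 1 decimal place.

Leg 1 (151°, 27 mi): east 27 sin 151° = 13.09, north 27 cos 151° = -23.61
Leg 2 (S19°W, 18 mi): east 18 sin 199° = -5.86, north 18 cos 199° = -17.02
Net: 7.23 east, -40.63 north. Distance = √((7.23)² + (-40.63)²) = 41.272 mi.

41.3 mi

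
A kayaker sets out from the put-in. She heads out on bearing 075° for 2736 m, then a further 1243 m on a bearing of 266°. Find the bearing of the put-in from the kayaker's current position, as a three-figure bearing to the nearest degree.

246°

Leg 1 (075°, 2736 m): east 2736 sin 75° = 2642.77, north 2736 cos 75° = 708.13
Leg 2 (266°, 1243 m): east 1243 sin 266° = -1239.97, north 1243 cos 266° = -86.71
Net displacement: 1402.80 east, 621.42 north. Direction back to start is (-1402.80, -621.42): bearing = atan2(-1402.80, -621.42) mod 360° = 246.11° ≈ 246°.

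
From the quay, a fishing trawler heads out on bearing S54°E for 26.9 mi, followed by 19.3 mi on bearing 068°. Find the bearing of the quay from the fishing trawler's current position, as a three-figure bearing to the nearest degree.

Leg 1 (S54°E, 26.9 mi): east 26.9 sin 126° = 21.76, north 26.9 cos 126° = -15.81
Leg 2 (068°, 19.3 mi): east 19.3 sin 68° = 17.89, north 19.3 cos 68° = 7.23
Net displacement: 39.66 east, -8.58 north. Direction back to start is (-39.66, 8.58): bearing = atan2(-39.66, 8.58) mod 360° = 282.21° ≈ 282°.

282°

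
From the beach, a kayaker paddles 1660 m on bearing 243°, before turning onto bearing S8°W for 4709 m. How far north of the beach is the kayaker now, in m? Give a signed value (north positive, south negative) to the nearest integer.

-5417 m

Leg 1 (243°, 1660 m): east 1660 sin 243° = -1479.07, north 1660 cos 243° = -753.62
Leg 2 (S8°W, 4709 m): east 4709 sin 188° = -655.37, north 4709 cos 188° = -4663.17
Net north component: -5416.80 m.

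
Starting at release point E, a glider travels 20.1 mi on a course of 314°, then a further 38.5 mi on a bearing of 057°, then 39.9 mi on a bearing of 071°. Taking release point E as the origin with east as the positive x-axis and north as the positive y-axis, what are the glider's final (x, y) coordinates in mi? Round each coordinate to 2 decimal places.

(55.56, 47.92)

Leg 1 (314°, 20.1 mi): east 20.1 sin 314° = -14.46, north 20.1 cos 314° = 13.96
Leg 2 (057°, 38.5 mi): east 38.5 sin 57° = 32.29, north 38.5 cos 57° = 20.97
Leg 3 (071°, 39.9 mi): east 39.9 sin 71° = 37.73, north 39.9 cos 71° = 12.99
Summing: 55.56 mi east, 47.92 mi north → (55.56, 47.92).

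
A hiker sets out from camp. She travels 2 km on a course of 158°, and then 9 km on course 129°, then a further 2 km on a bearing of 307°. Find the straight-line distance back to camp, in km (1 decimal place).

8.8 km

Leg 1 (158°, 2 km): east 2 sin 158° = 0.75, north 2 cos 158° = -1.85
Leg 2 (129°, 9 km): east 9 sin 129° = 6.99, north 9 cos 129° = -5.66
Leg 3 (307°, 2 km): east 2 sin 307° = -1.60, north 2 cos 307° = 1.20
Net: 6.15 east, -6.31 north. Distance = √((6.15)² + (-6.31)²) = 8.812 km.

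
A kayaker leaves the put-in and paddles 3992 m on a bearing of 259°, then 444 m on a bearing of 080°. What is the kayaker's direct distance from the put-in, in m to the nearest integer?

3548 m

Leg 1 (259°, 3992 m): east 3992 sin 259° = -3918.66, north 3992 cos 259° = -761.71
Leg 2 (080°, 444 m): east 444 sin 80° = 437.25, north 444 cos 80° = 77.10
Net: -3481.40 east, -684.61 north. Distance = √((-3481.40)² + (-684.61)²) = 3548.076 m.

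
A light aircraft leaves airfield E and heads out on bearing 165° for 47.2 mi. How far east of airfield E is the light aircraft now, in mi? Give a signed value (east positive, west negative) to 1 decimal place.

12.2 mi

Leg 1 (165°, 47.2 mi): east 47.2 sin 165° = 12.22, north 47.2 cos 165° = -45.59
Net east component: 12.22 mi.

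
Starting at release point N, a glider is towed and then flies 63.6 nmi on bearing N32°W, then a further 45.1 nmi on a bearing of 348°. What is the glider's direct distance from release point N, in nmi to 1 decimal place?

107.1 nmi

Leg 1 (N32°W, 63.6 nmi): east 63.6 sin 328° = -33.70, north 63.6 cos 328° = 53.94
Leg 2 (348°, 45.1 nmi): east 45.1 sin 348° = -9.38, north 45.1 cos 348° = 44.11
Net: -43.08 east, 98.05 north. Distance = √((-43.08)² + (98.05)²) = 107.097 nmi.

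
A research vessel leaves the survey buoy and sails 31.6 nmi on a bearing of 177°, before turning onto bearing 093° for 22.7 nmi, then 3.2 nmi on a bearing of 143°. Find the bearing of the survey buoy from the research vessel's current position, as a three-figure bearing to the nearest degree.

Leg 1 (177°, 31.6 nmi): east 31.6 sin 177° = 1.65, north 31.6 cos 177° = -31.56
Leg 2 (093°, 22.7 nmi): east 22.7 sin 93° = 22.67, north 22.7 cos 93° = -1.19
Leg 3 (143°, 3.2 nmi): east 3.2 sin 143° = 1.93, north 3.2 cos 143° = -2.56
Net displacement: 26.25 east, -35.30 north. Direction back to start is (-26.25, 35.30): bearing = atan2(-26.25, 35.30) mod 360° = 323.37° ≈ 323°.

323°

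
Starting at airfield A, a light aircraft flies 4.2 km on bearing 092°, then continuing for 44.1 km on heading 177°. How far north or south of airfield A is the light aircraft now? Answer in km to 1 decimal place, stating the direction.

Leg 1 (092°, 4.2 km): east 4.2 sin 92° = 4.20, north 4.2 cos 92° = -0.15
Leg 2 (177°, 44.1 km): east 44.1 sin 177° = 2.31, north 44.1 cos 177° = -44.04
Net north component: -44.19 km.

44.2 km south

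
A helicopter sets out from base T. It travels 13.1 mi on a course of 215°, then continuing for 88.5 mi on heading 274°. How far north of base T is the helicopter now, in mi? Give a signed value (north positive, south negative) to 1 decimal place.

Leg 1 (215°, 13.1 mi): east 13.1 sin 215° = -7.51, north 13.1 cos 215° = -10.73
Leg 2 (274°, 88.5 mi): east 88.5 sin 274° = -88.28, north 88.5 cos 274° = 6.17
Net north component: -4.56 mi.

-4.6 mi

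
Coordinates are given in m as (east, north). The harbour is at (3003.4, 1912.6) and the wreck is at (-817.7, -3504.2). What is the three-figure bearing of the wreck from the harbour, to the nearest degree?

215°

Δeast = -817.7 − 3003.4 = -3821.10; Δnorth = -3504.2 − 1912.6 = -5416.80.
Bearing = atan2(Δeast, Δnorth) mod 360° = 215.20° ≈ 215°.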